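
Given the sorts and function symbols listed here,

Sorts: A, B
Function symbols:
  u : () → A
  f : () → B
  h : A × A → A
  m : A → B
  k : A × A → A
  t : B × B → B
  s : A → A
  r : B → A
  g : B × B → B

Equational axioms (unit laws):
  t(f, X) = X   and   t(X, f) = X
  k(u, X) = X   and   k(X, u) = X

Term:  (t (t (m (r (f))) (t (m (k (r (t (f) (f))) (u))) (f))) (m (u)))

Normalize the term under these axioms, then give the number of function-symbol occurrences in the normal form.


1. (t (t (m (r (f))) (t (m (k (r (t (f) (f))) (u))) (f))) (m (u)))  →  (t (t (m (r (f))) (m (k (r (t (f) (f))) (u)))) (m (u)))
2. (t (t (m (r (f))) (m (k (r (t (f) (f))) (u)))) (m (u)))  →  (t (t (m (r (f))) (m (r (t (f) (f))))) (m (u)))
3. (t (t (m (r (f))) (m (r (t (f) (f))))) (m (u)))  →  (t (t (m (r (f))) (m (r (f)))) (m (u)))
normal form: (t (t (m (r (f))) (m (r (f)))) (m (u)))

size = 10


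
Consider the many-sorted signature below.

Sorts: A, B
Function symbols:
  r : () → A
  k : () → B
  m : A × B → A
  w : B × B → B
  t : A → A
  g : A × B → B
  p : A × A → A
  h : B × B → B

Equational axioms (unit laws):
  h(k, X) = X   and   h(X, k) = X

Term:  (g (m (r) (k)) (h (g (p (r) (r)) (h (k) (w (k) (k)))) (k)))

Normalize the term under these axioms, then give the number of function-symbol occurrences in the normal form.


1. (g (m (r) (k)) (h (g (p (r) (r)) (h (k) (w (k) (k)))) (k)))  →  (g (m (r) (k)) (g (p (r) (r)) (h (k) (w (k) (k)))))
2. (g (m (r) (k)) (g (p (r) (r)) (h (k) (w (k) (k)))))  →  (g (m (r) (k)) (g (p (r) (r)) (w (k) (k))))
normal form: (g (m (r) (k)) (g (p (r) (r)) (w (k) (k))))

size = 11


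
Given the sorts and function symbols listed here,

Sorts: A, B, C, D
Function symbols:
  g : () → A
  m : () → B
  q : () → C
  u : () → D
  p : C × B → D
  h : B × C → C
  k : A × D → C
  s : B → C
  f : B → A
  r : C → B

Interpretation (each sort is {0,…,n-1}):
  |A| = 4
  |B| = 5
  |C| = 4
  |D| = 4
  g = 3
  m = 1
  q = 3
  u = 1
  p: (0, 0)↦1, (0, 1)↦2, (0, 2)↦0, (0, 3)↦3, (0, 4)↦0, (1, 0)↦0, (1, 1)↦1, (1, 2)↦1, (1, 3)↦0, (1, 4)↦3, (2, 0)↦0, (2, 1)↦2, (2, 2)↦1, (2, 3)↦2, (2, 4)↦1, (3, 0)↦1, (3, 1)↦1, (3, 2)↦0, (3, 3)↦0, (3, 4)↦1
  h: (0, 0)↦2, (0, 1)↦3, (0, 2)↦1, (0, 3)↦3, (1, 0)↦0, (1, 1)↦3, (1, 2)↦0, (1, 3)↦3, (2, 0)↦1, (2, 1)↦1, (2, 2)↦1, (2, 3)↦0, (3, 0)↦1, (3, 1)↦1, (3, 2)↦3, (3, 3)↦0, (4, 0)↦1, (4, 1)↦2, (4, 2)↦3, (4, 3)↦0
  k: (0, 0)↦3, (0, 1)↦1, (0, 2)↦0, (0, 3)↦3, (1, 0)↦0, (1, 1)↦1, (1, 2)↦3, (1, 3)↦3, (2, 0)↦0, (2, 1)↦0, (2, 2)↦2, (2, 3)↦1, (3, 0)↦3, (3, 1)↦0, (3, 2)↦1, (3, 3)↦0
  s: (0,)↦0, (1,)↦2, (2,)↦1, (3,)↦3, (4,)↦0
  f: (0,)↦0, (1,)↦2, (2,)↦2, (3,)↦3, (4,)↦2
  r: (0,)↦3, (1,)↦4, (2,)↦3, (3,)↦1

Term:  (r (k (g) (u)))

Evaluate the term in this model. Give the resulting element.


  g = 3
  u = 1
  (k (g) (u)) = k(3, 1) = 0
  (r (k (g) (u))) = r(0,) = 3

value = 3


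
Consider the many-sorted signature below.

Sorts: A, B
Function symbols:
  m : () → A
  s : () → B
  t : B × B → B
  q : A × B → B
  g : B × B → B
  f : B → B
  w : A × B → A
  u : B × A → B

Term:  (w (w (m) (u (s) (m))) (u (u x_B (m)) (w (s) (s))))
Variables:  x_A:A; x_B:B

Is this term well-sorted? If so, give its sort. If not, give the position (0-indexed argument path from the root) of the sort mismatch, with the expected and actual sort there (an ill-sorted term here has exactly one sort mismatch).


    (m) : A
      (s) : B
      (m) : A
    (u (s) (m)) : B
  (w (m) (u (s) (m))) : A
      x_B : B
      (m) : A
    (u x_B (m)) : B
      (s) : B
      (s) : B
    (w (s) (s)) : ✗ arg 0 at [1, 1, 0] has sort B, expected A

ill-sorted at position [1, 1, 0]: expected A, got B


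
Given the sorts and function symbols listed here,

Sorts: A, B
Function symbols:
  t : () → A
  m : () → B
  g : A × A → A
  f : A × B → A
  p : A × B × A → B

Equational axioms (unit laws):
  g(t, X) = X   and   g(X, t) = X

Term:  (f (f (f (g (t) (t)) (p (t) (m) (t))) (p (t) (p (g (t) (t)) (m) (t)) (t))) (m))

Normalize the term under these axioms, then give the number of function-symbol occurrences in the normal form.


size = 16

1. (f (f (f (g (t) (t)) (p (t) (m) (t))) (p (t) (p (g (t) (t)) (m) (t)) (t))) (m))  →  (f (f (f (t) (p (t) (m) (t))) (p (t) (p (g (t) (t)) (m) (t)) (t))) (m))
2. (f (f (f (t) (p (t) (m) (t))) (p (t) (p (g (t) (t)) (m) (t)) (t))) (m))  →  (f (f (f (t) (p (t) (m) (t))) (p (t) (p (t) (m) (t)) (t))) (m))
normal form: (f (f (f (t) (p (t) (m) (t))) (p (t) (p (t) (m) (t)) (t))) (m))


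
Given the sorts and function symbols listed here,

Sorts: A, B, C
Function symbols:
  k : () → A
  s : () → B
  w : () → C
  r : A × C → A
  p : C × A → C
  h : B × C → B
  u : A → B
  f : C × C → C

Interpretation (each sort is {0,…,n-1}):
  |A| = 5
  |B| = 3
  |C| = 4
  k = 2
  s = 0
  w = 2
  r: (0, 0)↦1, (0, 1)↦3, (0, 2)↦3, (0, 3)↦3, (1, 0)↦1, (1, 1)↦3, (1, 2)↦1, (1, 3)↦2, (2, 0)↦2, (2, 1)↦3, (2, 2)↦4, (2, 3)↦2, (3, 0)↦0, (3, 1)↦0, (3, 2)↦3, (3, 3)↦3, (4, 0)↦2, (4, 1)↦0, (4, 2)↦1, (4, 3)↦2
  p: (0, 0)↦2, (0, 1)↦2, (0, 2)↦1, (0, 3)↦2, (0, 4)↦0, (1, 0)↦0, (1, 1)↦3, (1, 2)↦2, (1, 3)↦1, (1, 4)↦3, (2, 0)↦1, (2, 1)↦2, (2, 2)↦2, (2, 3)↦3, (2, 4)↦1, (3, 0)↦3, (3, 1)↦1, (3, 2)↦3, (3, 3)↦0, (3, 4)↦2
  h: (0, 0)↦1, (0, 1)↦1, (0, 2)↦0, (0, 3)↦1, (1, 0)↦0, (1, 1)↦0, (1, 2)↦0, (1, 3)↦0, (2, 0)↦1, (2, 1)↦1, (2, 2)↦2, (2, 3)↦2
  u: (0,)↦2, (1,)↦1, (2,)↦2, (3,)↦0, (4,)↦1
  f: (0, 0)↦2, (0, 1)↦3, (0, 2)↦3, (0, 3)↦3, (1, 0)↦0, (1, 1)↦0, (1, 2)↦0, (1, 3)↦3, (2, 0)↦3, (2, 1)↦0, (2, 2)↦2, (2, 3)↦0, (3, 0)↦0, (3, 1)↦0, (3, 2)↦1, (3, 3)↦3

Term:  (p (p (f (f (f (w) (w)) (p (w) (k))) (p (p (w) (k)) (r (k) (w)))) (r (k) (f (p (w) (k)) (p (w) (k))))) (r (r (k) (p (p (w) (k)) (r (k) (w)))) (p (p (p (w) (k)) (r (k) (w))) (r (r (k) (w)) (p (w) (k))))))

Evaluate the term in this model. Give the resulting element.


value = 2

  w = 2
  w = 2
  (f (w) (w)) = f(2, 2) = 2
  w = 2
  k = 2
  (p (w) (k)) = p(2, 2) = 2
  (f (f (w) (w)) (p (w) (k))) = f(2, 2) = 2
  w = 2
  k = 2
  (p (w) (k)) = p(2, 2) = 2
  k = 2
  w = 2
  (r (k) (w)) = r(2, 2) = 4
  (p (p (w) (k)) (r (k) (w))) = p(2, 4) = 1
  (f (f (f (w) (w)) (p (w) (k))) (p (p (w) (k)) (r (k) (w)))) = f(2, 1) = 0
  k = 2
  w = 2
  k = 2
  (p (w) (k)) = p(2, 2) = 2
  w = 2
  k = 2
  (p (w) (k)) = p(2, 2) = 2
  (f (p (w) (k)) (p (w) (k))) = f(2, 2) = 2
  (r (k) (f (p (w) (k)) (p (w) (k)))) = r(2, 2) = 4
  (p (f (f (f (w) (w)) (p (w) (k))) (p (p (w) (k)) (r (k) (w)))) (r (k) (f (p (w) (k)) (p (w) (k))))) = p(0, 4) = 0
  k = 2
  w = 2
  k = 2
  (p (w) (k)) = p(2, 2) = 2
  k = 2
  w = 2
  (r (k) (w)) = r(2, 2) = 4
  (p (p (w) (k)) (r (k) (w))) = p(2, 4) = 1
  (r (k) (p (p (w) (k)) (r (k) (w)))) = r(2, 1) = 3
  w = 2
  k = 2
  (p (w) (k)) = p(2, 2) = 2
  k = 2
  w = 2
  (r (k) (w)) = r(2, 2) = 4
  (p (p (w) (k)) (r (k) (w))) = p(2, 4) = 1
  k = 2
  w = 2
  (r (k) (w)) = r(2, 2) = 4
  w = 2
  k = 2
  (p (w) (k)) = p(2, 2) = 2
  (r (r (k) (w)) (p (w) (k))) = r(4, 2) = 1
  (p (p (p (w) (k)) (r (k) (w))) (r (r (k) (w)) (p (w) (k)))) = p(1, 1) = 3
  (r (r (k) (p (p (w) (k)) (r (k) (w)))) (p (p (p (w) (k)) (r (k) (w))) (r (r (k) (w)) (p (w) (k))))) = r(3, 3) = 3
  (p (p (f (f (f (w) (w)) (p (w) (k))) (p (p (w) (k)) (r (k) (w)))) (r (k) (f (p (w) (k)) (p (w) (k))))) (r (r (k) (p (p (w) (k)) (r (k) (w)))) (p (p (p (w) (k)) (r (k) (w))) (r (r (k) (w)) (p (w) (k)))))) = p(0, 3) = 2


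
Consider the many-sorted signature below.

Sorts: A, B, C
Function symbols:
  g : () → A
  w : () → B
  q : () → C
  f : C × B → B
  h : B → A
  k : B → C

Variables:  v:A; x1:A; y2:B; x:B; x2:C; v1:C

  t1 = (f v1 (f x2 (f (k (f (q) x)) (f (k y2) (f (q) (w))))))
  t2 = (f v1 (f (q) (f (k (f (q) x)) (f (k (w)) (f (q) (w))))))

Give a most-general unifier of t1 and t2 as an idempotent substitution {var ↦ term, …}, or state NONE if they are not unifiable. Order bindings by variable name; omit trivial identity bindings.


{x2 ↦ (q), y2 ↦ (w)}


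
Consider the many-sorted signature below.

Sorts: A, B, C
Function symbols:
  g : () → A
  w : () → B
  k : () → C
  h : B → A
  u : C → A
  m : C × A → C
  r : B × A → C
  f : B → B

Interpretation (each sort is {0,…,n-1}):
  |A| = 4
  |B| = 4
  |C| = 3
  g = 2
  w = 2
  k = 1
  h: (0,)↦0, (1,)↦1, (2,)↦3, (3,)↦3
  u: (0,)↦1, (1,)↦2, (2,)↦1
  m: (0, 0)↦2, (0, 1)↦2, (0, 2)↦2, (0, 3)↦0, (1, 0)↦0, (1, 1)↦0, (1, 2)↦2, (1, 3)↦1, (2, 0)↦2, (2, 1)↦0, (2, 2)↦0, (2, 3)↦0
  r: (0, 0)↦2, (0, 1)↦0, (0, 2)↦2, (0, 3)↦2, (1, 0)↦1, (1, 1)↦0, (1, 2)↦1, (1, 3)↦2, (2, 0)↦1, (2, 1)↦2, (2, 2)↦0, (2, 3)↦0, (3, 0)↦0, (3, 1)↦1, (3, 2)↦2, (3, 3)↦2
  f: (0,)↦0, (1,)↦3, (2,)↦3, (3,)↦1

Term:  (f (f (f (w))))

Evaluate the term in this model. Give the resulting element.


value = 3

  w = 2
  (f (w)) = f(2,) = 3
  (f (f (w))) = f(3,) = 1
  (f (f (f (w)))) = f(1,) = 3


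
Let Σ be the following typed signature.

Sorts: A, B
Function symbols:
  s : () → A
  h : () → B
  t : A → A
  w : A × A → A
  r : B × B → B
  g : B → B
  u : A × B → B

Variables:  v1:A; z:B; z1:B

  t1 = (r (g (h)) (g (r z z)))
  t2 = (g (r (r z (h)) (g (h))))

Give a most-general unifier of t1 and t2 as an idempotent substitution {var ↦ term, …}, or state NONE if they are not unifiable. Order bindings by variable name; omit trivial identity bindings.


NONE (not unifiable)

head clash or occurs-check failure — not unifiable


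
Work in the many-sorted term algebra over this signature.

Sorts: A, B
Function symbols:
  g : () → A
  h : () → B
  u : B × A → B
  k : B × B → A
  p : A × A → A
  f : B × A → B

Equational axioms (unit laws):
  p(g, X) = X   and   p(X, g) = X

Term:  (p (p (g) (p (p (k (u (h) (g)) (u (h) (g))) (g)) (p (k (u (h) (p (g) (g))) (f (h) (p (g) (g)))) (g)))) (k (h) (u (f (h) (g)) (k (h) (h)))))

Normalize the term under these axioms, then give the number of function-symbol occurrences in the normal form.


1. (p (p (g) (p (p (k (u (h) (g)) (u (h) (g))) (g)) (p (k (u (h) (p (g) (g))) (f (h) (p (g) (g)))) (g)))) (k (h) (u (f (h) (g)) (k (h) (h)))))  →  (p (p (p (k (u (h) (g)) (u (h) (g))) (g)) (p (k (u (h) (p (g) (g))) (f (h) (p (g) (g)))) (g))) (k (h) (u (f (h) (g)) (k (h) (h)))))
2. (p (p (p (k (u (h) (g)) (u (h) (g))) (g)) (p (k (u (h) (p (g) (g))) (f (h) (p (g) (g)))) (g))) (k (h) (u (f (h) (g)) (k (h) (h)))))  →  (p (p (k (u (h) (g)) (u (h) (g))) (p (k (u (h) (p (g) (g))) (f (h) (p (g) (g)))) (g))) (k (h) (u (f (h) (g)) (k (h) (h)))))
3. (p (p (k (u (h) (g)) (u (h) (g))) (p (k (u (h) (p (g) (g))) (f (h) (p (g) (g)))) (g))) (k (h) (u (f (h) (g)) (k (h) (h)))))  →  (p (p (k (u (h) (g)) (u (h) (g))) (k (u (h) (p (g) (g))) (f (h) (p (g) (g))))) (k (h) (u (f (h) (g)) (k (h) (h)))))
4. (p (p (k (u (h) (g)) (u (h) (g))) (k (u (h) (p (g) (g))) (f (h) (p (g) (g))))) (k (h) (u (f (h) (g)) (k (h) (h)))))  →  (p (p (k (u (h) (g)) (u (h) (g))) (k (u (h) (g)) (f (h) (p (g) (g))))) (k (h) (u (f (h) (g)) (k (h) (h)))))
5. (p (p (k (u (h) (g)) (u (h) (g))) (k (u (h) (g)) (f (h) (p (g) (g))))) (k (h) (u (f (h) (g)) (k (h) (h)))))  →  (p (p (k (u (h) (g)) (u (h) (g))) (k (u (h) (g)) (f (h) (g)))) (k (h) (u (f (h) (g)) (k (h) (h)))))
normal form: (p (p (k (u (h) (g)) (u (h) (g))) (k (u (h) (g)) (f (h) (g)))) (k (h) (u (f (h) (g)) (k (h) (h)))))

size = 25


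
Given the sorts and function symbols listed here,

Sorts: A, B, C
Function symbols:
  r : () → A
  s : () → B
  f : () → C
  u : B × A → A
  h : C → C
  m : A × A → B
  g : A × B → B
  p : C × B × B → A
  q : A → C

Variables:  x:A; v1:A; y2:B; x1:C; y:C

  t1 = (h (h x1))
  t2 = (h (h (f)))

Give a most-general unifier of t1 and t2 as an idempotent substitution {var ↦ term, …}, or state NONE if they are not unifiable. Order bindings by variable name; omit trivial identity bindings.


{x1 ↦ (f)}


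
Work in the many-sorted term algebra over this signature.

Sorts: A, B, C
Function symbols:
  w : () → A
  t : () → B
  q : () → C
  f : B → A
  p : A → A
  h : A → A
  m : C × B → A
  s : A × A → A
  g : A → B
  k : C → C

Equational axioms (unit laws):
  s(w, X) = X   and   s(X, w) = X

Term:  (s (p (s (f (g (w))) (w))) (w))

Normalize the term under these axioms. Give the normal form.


normal form = (p (f (g (w))))

1. (s (p (s (f (g (w))) (w))) (w))  →  (p (s (f (g (w))) (w)))
2. (p (s (f (g (w))) (w)))  →  (p (f (g (w))))


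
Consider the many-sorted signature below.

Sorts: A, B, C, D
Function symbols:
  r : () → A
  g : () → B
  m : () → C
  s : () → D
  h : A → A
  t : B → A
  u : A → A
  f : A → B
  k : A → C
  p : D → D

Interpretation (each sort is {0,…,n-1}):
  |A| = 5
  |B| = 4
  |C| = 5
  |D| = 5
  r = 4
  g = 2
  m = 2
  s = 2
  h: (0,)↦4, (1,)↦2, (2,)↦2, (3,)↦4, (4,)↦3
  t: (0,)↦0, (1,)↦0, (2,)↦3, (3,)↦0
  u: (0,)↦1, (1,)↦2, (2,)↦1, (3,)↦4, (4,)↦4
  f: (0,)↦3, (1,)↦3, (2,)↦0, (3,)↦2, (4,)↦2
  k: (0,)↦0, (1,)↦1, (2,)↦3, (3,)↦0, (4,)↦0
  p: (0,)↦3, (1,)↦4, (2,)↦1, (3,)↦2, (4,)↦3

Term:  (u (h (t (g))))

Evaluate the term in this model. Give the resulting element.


value = 4

  g = 2
  (t (g)) = t(2,) = 3
  (h (t (g))) = h(3,) = 4
  (u (h (t (g)))) = u(4,) = 4


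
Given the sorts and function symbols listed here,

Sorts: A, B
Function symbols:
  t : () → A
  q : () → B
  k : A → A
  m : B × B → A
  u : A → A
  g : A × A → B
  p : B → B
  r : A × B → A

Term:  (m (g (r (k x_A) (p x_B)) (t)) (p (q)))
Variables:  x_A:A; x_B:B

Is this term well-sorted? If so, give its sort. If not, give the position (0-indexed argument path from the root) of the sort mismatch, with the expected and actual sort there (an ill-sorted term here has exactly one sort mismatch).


well-sorted; sort = A

        x_A : A
      (k x_A) : A
        x_B : B
      (p x_B) : B
    (r (k x_A) (p x_B)) : A
    (t) : A
  (g (r (k x_A) (p x_B)) (t)) : B
    (q) : B
  (p (q)) : B
(m (g (r (k x_A) (p x_B)) (t)) (p (q))) : A


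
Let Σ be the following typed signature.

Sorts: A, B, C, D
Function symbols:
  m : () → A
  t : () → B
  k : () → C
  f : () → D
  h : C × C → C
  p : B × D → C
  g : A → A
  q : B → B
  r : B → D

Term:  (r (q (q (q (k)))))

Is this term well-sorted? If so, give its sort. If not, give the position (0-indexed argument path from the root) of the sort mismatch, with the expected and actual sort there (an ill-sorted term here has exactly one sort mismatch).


        (k) : C
      (q (k)) : ✗ arg 0 at [0, 0, 0, 0] has sort C, expected B

ill-sorted at position [0, 0, 0, 0]: expected B, got C


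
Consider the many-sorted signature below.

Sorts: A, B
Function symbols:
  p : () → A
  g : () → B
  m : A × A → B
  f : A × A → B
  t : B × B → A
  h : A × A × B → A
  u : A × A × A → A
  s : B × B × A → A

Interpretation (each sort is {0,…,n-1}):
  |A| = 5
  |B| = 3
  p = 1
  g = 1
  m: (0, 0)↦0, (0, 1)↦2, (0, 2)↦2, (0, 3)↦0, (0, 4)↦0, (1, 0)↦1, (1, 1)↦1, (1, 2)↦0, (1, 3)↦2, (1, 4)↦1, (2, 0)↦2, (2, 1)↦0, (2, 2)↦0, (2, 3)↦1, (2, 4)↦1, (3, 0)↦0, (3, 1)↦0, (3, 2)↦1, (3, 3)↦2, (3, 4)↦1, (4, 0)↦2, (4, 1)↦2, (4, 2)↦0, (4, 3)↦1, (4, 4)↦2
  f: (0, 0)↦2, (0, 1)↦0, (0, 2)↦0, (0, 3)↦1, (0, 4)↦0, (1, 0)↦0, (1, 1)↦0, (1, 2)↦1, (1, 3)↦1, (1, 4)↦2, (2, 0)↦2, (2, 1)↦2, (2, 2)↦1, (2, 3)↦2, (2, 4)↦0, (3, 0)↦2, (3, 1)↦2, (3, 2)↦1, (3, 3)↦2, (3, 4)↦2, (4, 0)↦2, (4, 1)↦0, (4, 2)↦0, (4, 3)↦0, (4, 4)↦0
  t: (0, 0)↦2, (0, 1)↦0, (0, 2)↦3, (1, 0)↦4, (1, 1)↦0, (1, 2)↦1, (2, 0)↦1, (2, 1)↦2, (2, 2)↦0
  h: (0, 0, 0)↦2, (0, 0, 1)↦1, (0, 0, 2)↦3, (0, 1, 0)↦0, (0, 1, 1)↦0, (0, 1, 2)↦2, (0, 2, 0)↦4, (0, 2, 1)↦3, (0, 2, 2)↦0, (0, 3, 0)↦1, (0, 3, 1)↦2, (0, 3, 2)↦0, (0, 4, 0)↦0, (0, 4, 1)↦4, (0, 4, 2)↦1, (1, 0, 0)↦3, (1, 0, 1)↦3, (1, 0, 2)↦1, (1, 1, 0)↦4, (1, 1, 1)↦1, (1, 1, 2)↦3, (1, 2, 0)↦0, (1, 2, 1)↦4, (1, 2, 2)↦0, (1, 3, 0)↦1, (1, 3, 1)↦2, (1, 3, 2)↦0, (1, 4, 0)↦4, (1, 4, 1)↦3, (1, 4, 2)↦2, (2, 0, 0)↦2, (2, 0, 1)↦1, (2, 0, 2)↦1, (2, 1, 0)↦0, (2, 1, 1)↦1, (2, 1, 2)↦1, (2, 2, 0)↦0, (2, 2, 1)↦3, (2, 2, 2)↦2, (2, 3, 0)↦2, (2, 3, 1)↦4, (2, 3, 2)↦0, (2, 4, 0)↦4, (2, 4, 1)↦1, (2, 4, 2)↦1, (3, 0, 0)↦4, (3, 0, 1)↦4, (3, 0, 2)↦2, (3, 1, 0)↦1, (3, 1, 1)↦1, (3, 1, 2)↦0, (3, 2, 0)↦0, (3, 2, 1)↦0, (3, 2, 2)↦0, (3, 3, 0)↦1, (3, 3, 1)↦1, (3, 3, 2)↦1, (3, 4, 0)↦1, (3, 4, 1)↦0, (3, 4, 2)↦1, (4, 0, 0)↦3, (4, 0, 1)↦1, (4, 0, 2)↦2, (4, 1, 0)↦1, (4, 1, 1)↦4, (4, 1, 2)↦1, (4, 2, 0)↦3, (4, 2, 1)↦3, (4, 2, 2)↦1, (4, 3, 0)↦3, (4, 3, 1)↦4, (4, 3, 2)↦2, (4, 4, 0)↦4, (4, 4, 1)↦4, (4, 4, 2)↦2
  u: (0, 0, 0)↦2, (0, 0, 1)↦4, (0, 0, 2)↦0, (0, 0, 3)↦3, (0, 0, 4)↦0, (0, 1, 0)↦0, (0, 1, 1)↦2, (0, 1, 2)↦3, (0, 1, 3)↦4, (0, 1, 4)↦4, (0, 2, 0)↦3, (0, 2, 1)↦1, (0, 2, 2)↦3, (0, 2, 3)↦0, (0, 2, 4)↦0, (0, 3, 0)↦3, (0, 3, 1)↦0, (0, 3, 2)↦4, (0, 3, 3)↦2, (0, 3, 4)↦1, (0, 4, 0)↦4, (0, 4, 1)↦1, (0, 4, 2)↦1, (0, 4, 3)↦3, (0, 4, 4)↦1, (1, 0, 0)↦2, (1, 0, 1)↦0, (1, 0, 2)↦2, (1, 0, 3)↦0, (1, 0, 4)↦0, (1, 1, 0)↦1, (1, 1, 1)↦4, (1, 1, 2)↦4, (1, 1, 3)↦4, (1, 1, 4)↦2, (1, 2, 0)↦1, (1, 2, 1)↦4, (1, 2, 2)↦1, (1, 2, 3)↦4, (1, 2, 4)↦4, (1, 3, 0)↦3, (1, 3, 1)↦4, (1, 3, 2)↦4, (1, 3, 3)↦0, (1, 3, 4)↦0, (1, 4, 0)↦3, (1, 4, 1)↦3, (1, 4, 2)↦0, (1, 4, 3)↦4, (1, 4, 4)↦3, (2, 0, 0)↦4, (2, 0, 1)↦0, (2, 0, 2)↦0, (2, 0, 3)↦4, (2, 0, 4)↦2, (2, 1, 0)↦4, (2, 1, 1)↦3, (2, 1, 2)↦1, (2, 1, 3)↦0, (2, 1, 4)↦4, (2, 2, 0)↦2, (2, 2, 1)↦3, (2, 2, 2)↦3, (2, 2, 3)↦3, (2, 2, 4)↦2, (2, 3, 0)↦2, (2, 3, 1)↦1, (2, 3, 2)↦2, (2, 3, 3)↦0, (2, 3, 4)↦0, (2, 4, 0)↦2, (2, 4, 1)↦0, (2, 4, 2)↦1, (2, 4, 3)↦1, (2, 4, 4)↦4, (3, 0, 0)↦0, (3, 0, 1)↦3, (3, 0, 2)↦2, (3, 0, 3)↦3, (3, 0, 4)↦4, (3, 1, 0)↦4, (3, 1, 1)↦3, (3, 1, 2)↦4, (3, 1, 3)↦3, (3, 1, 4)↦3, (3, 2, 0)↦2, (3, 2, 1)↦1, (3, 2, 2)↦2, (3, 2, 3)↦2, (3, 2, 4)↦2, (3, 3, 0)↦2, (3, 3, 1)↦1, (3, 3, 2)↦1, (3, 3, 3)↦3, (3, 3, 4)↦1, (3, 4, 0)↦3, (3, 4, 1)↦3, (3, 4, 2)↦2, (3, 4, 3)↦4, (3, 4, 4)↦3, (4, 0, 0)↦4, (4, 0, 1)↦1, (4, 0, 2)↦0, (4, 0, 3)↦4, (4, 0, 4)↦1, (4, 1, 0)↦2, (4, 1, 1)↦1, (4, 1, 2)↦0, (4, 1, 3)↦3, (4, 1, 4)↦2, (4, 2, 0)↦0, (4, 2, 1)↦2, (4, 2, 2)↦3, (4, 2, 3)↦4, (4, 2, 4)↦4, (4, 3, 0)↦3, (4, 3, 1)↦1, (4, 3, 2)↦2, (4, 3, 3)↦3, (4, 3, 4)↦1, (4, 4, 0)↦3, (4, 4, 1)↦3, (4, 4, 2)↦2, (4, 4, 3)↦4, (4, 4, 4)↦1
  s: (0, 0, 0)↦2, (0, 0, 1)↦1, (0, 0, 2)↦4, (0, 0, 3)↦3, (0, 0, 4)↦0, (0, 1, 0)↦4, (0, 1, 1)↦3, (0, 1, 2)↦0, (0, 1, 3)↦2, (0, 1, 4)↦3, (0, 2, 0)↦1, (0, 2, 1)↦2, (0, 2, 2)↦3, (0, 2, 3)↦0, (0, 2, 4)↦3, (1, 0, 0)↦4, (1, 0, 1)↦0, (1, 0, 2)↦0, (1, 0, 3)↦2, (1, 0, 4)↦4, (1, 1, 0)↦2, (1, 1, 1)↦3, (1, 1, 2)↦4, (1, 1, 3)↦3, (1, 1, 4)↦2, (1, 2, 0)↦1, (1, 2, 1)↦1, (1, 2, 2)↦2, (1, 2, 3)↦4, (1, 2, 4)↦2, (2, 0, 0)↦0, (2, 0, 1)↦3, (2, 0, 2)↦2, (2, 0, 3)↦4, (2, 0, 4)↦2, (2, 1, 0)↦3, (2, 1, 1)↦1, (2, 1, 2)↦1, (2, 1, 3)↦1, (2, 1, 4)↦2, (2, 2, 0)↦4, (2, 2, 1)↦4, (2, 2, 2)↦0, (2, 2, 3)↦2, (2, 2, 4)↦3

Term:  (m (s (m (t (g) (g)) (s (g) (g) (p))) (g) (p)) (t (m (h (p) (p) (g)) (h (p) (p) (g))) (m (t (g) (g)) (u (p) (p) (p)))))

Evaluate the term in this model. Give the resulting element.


value = 1

  g = 1
  g = 1
  (t (g) (g)) = t(1, 1) = 0
  g = 1
  g = 1
  p = 1
  (s (g) (g) (p)) = s(1, 1, 1) = 3
  (m (t (g) (g)) (s (g) (g) (p))) = m(0, 3) = 0
  g = 1
  p = 1
  (s (m (t (g) (g)) (s (g) (g) (p))) (g) (p)) = s(0, 1, 1) = 3
  p = 1
  p = 1
  g = 1
  (h (p) (p) (g)) = h(1, 1, 1) = 1
  p = 1
  p = 1
  g = 1
  (h (p) (p) (g)) = h(1, 1, 1) = 1
  (m (h (p) (p) (g)) (h (p) (p) (g))) = m(1, 1) = 1
  g = 1
  g = 1
  (t (g) (g)) = t(1, 1) = 0
  p = 1
  p = 1
  p = 1
  (u (p) (p) (p)) = u(1, 1, 1) = 4
  (m (t (g) (g)) (u (p) (p) (p))) = m(0, 4) = 0
  (t (m (h (p) (p) (g)) (h (p) (p) (g))) (m (t (g) (g)) (u (p) (p) (p)))) = t(1, 0) = 4
  (m (s (m (t (g) (g)) (s (g) (g) (p))) (g) (p)) (t (m (h (p) (p) (g)) (h (p) (p) (g))) (m (t (g) (g)) (u (p) (p) (p))))) = m(3, 4) = 1


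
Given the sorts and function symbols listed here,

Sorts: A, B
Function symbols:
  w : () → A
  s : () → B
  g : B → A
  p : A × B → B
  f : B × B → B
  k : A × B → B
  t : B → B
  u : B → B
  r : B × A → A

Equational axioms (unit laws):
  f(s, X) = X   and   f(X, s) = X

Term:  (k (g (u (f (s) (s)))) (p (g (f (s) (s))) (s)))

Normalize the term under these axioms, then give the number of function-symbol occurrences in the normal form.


1. (k (g (u (f (s) (s)))) (p (g (f (s) (s))) (s)))  →  (k (g (u (s))) (p (g (f (s) (s))) (s)))
2. (k (g (u (s))) (p (g (f (s) (s))) (s)))  →  (k (g (u (s))) (p (g (s)) (s)))
normal form: (k (g (u (s))) (p (g (s)) (s)))

size = 8


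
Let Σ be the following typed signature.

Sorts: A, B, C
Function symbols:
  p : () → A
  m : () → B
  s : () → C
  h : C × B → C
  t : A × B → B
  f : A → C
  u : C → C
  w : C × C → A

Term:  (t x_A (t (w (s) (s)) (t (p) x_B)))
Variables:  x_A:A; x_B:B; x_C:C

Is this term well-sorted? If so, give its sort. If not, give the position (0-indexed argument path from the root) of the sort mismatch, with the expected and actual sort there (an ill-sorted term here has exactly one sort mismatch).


well-sorted; sort = B

  x_A : A
      (s) : C
      (s) : C
    (w (s) (s)) : A
      (p) : A
      x_B : B
    (t (p) x_B) : B
  (t (w (s) (s)) (t (p) x_B)) : B
(t x_A (t (w (s) (s)) (t (p) x_B))) : B


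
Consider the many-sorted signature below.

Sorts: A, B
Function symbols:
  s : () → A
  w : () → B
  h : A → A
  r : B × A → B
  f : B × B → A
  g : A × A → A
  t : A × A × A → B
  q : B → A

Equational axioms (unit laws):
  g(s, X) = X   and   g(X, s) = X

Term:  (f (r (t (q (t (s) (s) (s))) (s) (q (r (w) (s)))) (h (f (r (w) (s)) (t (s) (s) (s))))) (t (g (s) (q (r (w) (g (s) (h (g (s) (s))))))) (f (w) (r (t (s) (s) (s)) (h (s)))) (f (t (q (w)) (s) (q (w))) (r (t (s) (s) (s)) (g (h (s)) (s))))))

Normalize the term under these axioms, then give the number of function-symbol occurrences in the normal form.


1. (f (r (t (q (t (s) (s) (s))) (s) (q (r (w) (s)))) (h (f (r (w) (s)) (t (s) (s) (s))))) (t (g (s) (q (r (w) (g (s) (h (g (s) (s))))))) (f (w) (r (t (s) (s) (s)) (h (s)))) (f (t (q (w)) (s) (q (w))) (r (t (s) (s) (s)) (g (h (s)) (s))))))  →  (f (r (t (q (t (s) (s) (s))) (s) (q (r (w) (s)))) (h (f (r (w) (s)) (t (s) (s) (s))))) (t (q (r (w) (g (s) (h (g (s) (s)))))) (f (w) (r (t (s) (s) (s)) (h (s)))) (f (t (q (w)) (s) (q (w))) (r (t (s) (s) (s)) (g (h (s)) (s))))))
2. (f (r (t (q (t (s) (s) (s))) (s) (q (r (w) (s)))) (h (f (r (w) (s)) (t (s) (s) (s))))) (t (q (r (w) (g (s) (h (g (s) (s)))))) (f (w) (r (t (s) (s) (s)) (h (s)))) (f (t (q (w)) (s) (q (w))) (r (t (s) (s) (s)) (g (h (s)) (s))))))  →  (f (r (t (q (t (s) (s) (s))) (s) (q (r (w) (s)))) (h (f (r (w) (s)) (t (s) (s) (s))))) (t (q (r (w) (h (g (s) (s))))) (f (w) (r (t (s) (s) (s)) (h (s)))) (f (t (q (w)) (s) (q (w))) (r (t (s) (s) (s)) (g (h (s)) (s))))))
3. (f (r (t (q (t (s) (s) (s))) (s) (q (r (w) (s)))) (h (f (r (w) (s)) (t (s) (s) (s))))) (t (q (r (w) (h (g (s) (s))))) (f (w) (r (t (s) (s) (s)) (h (s)))) (f (t (q (w)) (s) (q (w))) (r (t (s) (s) (s)) (g (h (s)) (s))))))  →  (f (r (t (q (t (s) (s) (s))) (s) (q (r (w) (s)))) (h (f (r (w) (s)) (t (s) (s) (s))))) (t (q (r (w) (h (s)))) (f (w) (r (t (s) (s) (s)) (h (s)))) (f (t (q (w)) (s) (q (w))) (r (t (s) (s) (s)) (g (h (s)) (s))))))
4. (f (r (t (q (t (s) (s) (s))) (s) (q (r (w) (s)))) (h (f (r (w) (s)) (t (s) (s) (s))))) (t (q (r (w) (h (s)))) (f (w) (r (t (s) (s) (s)) (h (s)))) (f (t (q (w)) (s) (q (w))) (r (t (s) (s) (s)) (g (h (s)) (s))))))  →  (f (r (t (q (t (s) (s) (s))) (s) (q (r (w) (s)))) (h (f (r (w) (s)) (t (s) (s) (s))))) (t (q (r (w) (h (s)))) (f (w) (r (t (s) (s) (s)) (h (s)))) (f (t (q (w)) (s) (q (w))) (r (t (s) (s) (s)) (h (s))))))
normal form: (f (r (t (q (t (s) (s) (s))) (s) (q (r (w) (s)))) (h (f (r (w) (s)) (t (s) (s) (s))))) (t (q (r (w) (h (s)))) (f (w) (r (t (s) (s) (s)) (h (s)))) (f (t (q (w)) (s) (q (w))) (r (t (s) (s) (s)) (h (s))))))

size = 51


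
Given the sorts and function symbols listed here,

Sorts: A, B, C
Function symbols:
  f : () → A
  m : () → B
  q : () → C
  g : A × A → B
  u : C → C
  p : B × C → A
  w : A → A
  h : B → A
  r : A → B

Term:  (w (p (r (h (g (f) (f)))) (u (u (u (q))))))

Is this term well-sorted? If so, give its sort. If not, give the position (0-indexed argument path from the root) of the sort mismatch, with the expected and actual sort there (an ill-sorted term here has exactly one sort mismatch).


well-sorted; sort = A

          (f) : A
          (f) : A
        (g (f) (f)) : B
      (h (g (f) (f))) : A
    (r (h (g (f) (f)))) : B
          (q) : C
        (u (q)) : C
      (u (u (q))) : C
    (u (u (u (q)))) : C
  (p (r (h (g (f) (f)))) (u (u (u (q))))) : A
(w (p (r (h (g (f) (f)))) (u (u (u (q)))))) : A


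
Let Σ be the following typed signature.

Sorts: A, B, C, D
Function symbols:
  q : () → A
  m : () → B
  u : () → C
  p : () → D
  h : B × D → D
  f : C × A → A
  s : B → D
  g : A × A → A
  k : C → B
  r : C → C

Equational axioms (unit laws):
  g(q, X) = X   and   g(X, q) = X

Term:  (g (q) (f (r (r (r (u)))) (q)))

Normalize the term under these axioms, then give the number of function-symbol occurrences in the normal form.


size = 6

1. (g (q) (f (r (r (r (u)))) (q)))  →  (f (r (r (r (u)))) (q))
normal form: (f (r (r (r (u)))) (q))


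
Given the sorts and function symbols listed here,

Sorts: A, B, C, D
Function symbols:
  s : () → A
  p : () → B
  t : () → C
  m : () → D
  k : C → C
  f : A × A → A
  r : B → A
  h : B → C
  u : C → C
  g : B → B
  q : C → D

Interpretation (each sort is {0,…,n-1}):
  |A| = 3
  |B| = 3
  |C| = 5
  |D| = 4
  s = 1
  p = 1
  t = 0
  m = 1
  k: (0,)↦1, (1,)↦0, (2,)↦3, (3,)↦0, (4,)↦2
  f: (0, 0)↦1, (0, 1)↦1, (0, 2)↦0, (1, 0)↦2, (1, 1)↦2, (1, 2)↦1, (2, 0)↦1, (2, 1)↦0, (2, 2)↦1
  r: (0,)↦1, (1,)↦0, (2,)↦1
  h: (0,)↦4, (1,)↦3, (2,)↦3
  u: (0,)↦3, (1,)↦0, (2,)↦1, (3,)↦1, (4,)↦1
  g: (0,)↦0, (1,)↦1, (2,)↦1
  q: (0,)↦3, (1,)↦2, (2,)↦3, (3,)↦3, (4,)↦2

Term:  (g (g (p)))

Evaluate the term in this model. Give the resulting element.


value = 1

  p = 1
  (g (p)) = g(1,) = 1
  (g (g (p))) = g(1,) = 1


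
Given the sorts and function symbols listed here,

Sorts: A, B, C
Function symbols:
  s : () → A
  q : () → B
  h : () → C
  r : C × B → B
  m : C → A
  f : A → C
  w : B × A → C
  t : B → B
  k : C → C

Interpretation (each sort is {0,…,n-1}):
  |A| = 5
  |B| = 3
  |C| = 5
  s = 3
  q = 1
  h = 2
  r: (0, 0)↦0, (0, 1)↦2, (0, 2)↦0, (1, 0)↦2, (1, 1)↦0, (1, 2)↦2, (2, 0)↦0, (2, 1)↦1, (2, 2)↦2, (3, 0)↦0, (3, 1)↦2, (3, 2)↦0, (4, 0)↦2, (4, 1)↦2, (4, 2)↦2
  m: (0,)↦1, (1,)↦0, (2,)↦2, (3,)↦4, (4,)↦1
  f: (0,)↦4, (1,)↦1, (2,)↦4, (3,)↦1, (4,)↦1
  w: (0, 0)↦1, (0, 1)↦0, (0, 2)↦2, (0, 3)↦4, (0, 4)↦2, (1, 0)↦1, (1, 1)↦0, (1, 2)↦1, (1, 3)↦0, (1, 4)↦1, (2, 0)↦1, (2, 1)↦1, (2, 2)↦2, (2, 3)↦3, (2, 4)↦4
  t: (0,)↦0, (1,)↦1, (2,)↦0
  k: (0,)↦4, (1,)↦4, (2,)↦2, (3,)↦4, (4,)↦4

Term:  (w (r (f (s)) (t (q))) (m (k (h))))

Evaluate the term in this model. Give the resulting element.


  s = 3
  (f (s)) = f(3,) = 1
  q = 1
  (t (q)) = t(1,) = 1
  (r (f (s)) (t (q))) = r(1, 1) = 0
  h = 2
  (k (h)) = k(2,) = 2
  (m (k (h))) = m(2,) = 2
  (w (r (f (s)) (t (q))) (m (k (h)))) = w(0, 2) = 2

value = 2


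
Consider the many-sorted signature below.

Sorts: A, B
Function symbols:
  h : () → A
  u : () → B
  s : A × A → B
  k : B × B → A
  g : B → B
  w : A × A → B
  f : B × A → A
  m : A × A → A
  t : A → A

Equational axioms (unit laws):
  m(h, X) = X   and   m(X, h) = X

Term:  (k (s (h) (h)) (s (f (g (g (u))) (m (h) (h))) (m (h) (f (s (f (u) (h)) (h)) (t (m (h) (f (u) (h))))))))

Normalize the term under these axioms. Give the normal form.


1. (k (s (h) (h)) (s (f (g (g (u))) (m (h) (h))) (m (h) (f (s (f (u) (h)) (h)) (t (m (h) (f (u) (h))))))))  →  (k (s (h) (h)) (s (f (g (g (u))) (h)) (m (h) (f (s (f (u) (h)) (h)) (t (m (h) (f (u) (h))))))))
2. (k (s (h) (h)) (s (f (g (g (u))) (h)) (m (h) (f (s (f (u) (h)) (h)) (t (m (h) (f (u) (h))))))))  →  (k (s (h) (h)) (s (f (g (g (u))) (h)) (f (s (f (u) (h)) (h)) (t (m (h) (f (u) (h)))))))
3. (k (s (h) (h)) (s (f (g (g (u))) (h)) (f (s (f (u) (h)) (h)) (t (m (h) (f (u) (h)))))))  →  (k (s (h) (h)) (s (f (g (g (u))) (h)) (f (s (f (u) (h)) (h)) (t (f (u) (h))))))

normal form = (k (s (h) (h)) (s (f (g (g (u))) (h)) (f (s (f (u) (h)) (h)) (t (f (u) (h))))))


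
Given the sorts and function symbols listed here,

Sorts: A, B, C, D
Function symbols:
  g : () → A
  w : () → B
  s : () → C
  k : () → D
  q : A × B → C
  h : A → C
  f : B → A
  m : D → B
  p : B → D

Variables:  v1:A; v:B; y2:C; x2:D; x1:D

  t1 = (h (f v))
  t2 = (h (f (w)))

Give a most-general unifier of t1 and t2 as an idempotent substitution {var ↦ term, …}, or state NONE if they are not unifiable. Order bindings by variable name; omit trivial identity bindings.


{v ↦ (w)}


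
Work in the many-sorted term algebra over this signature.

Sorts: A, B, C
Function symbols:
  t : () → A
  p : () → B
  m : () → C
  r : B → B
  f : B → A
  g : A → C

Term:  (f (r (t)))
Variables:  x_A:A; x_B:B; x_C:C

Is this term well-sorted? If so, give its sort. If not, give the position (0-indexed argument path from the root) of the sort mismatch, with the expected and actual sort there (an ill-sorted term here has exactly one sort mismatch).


    (t) : A
  (r (t)) : ✗ arg 0 at [0, 0] has sort A, expected B

ill-sorted at position [0, 0]: expected B, got A


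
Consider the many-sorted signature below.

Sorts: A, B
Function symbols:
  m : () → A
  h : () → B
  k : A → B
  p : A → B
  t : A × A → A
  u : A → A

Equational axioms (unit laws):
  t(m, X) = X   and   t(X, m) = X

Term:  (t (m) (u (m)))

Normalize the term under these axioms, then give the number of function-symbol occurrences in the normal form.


1. (t (m) (u (m)))  →  (u (m))
normal form: (u (m))

size = 2


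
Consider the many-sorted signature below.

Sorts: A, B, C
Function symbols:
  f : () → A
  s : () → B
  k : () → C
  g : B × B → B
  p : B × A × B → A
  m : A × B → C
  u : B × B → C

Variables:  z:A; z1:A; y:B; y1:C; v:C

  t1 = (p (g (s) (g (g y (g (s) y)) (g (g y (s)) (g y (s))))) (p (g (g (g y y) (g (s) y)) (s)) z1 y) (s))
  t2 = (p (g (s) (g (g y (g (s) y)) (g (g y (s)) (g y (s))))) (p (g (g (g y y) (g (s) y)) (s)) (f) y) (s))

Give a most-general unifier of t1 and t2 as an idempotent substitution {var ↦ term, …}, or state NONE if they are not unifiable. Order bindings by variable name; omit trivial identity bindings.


{z1 ↦ (f)}


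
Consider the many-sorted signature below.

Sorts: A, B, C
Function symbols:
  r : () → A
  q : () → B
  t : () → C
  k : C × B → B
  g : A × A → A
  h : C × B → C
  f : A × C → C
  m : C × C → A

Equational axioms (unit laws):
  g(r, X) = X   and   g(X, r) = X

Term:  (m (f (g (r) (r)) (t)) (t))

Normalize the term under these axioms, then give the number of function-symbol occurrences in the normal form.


1. (m (f (g (r) (r)) (t)) (t))  →  (m (f (r) (t)) (t))
normal form: (m (f (r) (t)) (t))

size = 5


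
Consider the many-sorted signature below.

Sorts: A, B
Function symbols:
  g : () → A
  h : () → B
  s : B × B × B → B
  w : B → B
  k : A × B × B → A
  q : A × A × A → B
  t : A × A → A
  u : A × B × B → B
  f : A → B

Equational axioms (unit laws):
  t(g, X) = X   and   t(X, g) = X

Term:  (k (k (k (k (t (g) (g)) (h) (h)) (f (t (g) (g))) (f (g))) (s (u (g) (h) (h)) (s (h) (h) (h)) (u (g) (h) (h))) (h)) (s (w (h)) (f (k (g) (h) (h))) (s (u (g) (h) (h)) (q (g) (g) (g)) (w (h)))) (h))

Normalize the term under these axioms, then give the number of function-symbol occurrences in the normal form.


size = 45

1. (k (k (k (k (t (g) (g)) (h) (h)) (f (t (g) (g))) (f (g))) (s (u (g) (h) (h)) (s (h) (h) (h)) (u (g) (h) (h))) (h)) (s (w (h)) (f (k (g) (h) (h))) (s (u (g) (h) (h)) (q (g) (g) (g)) (w (h)))) (h))  →  (k (k (k (k (g) (h) (h)) (f (t (g) (g))) (f (g))) (s (u (g) (h) (h)) (s (h) (h) (h)) (u (g) (h) (h))) (h)) (s (w (h)) (f (k (g) (h) (h))) (s (u (g) (h) (h)) (q (g) (g) (g)) (w (h)))) (h))
2. (k (k (k (k (g) (h) (h)) (f (t (g) (g))) (f (g))) (s (u (g) (h) (h)) (s (h) (h) (h)) (u (g) (h) (h))) (h)) (s (w (h)) (f (k (g) (h) (h))) (s (u (g) (h) (h)) (q (g) (g) (g)) (w (h)))) (h))  →  (k (k (k (k (g) (h) (h)) (f (g)) (f (g))) (s (u (g) (h) (h)) (s (h) (h) (h)) (u (g) (h) (h))) (h)) (s (w (h)) (f (k (g) (h) (h))) (s (u (g) (h) (h)) (q (g) (g) (g)) (w (h)))) (h))
normal form: (k (k (k (k (g) (h) (h)) (f (g)) (f (g))) (s (u (g) (h) (h)) (s (h) (h) (h)) (u (g) (h) (h))) (h)) (s (w (h)) (f (k (g) (h) (h))) (s (u (g) (h) (h)) (q (g) (g) (g)) (w (h)))) (h))


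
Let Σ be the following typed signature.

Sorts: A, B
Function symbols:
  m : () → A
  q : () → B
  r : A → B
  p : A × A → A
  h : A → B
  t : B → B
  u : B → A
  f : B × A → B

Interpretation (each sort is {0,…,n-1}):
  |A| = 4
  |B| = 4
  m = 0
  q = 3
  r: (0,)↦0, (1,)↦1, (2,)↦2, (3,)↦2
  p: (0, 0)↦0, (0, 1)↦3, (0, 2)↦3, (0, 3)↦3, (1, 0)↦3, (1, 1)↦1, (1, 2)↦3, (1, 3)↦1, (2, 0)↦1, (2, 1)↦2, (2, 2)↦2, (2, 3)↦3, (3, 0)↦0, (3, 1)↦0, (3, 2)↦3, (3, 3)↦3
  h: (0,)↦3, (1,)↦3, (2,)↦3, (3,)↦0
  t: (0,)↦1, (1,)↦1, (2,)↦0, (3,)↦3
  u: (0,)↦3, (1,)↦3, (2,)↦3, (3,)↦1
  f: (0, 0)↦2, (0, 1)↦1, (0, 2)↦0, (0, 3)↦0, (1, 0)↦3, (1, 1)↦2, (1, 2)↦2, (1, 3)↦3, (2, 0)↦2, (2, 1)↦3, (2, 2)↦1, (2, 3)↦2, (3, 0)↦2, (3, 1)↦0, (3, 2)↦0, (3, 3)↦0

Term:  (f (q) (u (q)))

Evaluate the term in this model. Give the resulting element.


  q = 3
  q = 3
  (u (q)) = u(3,) = 1
  (f (q) (u (q))) = f(3, 1) = 0

value = 0


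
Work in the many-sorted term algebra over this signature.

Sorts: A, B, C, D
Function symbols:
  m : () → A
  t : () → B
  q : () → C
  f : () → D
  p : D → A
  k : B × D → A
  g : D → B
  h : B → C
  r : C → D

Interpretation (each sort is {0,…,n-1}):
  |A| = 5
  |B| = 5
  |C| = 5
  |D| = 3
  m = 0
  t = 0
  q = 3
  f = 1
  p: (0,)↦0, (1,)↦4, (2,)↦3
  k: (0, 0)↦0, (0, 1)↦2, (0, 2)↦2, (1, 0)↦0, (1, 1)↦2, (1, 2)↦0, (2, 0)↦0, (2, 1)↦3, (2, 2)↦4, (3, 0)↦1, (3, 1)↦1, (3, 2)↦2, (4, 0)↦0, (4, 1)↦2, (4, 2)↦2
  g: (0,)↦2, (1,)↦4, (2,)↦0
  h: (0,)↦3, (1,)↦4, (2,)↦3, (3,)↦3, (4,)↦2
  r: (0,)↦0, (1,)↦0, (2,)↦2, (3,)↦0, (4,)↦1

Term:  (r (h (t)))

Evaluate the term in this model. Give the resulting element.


value = 0

  t = 0
  (h (t)) = h(0,) = 3
  (r (h (t))) = r(3,) = 0


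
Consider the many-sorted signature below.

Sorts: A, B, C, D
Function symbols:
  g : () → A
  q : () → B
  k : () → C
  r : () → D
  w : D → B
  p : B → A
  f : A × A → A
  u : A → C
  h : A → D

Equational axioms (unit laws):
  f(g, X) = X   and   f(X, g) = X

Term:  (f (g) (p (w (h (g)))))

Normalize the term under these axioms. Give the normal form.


normal form = (p (w (h (g))))

1. (f (g) (p (w (h (g)))))  →  (p (w (h (g))))


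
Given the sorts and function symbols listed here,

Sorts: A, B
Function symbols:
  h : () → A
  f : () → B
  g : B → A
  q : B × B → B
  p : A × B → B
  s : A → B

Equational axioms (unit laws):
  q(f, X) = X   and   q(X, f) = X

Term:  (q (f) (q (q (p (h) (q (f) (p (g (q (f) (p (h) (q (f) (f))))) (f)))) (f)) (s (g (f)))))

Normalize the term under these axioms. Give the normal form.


1. (q (f) (q (q (p (h) (q (f) (p (g (q (f) (p (h) (q (f) (f))))) (f)))) (f)) (s (g (f)))))  →  (q (q (p (h) (q (f) (p (g (q (f) (p (h) (q (f) (f))))) (f)))) (f)) (s (g (f))))
2. (q (q (p (h) (q (f) (p (g (q (f) (p (h) (q (f) (f))))) (f)))) (f)) (s (g (f))))  →  (q (p (h) (q (f) (p (g (q (f) (p (h) (q (f) (f))))) (f)))) (s (g (f))))
3. (q (p (h) (q (f) (p (g (q (f) (p (h) (q (f) (f))))) (f)))) (s (g (f))))  →  (q (p (h) (p (g (q (f) (p (h) (q (f) (f))))) (f))) (s (g (f))))
4. (q (p (h) (p (g (q (f) (p (h) (q (f) (f))))) (f))) (s (g (f))))  →  (q (p (h) (p (g (p (h) (q (f) (f)))) (f))) (s (g (f))))
5. (q (p (h) (p (g (p (h) (q (f) (f)))) (f))) (s (g (f))))  →  (q (p (h) (p (g (p (h) (f))) (f))) (s (g (f))))

normal form = (q (p (h) (p (g (p (h) (f))) (f))) (s (g (f))))


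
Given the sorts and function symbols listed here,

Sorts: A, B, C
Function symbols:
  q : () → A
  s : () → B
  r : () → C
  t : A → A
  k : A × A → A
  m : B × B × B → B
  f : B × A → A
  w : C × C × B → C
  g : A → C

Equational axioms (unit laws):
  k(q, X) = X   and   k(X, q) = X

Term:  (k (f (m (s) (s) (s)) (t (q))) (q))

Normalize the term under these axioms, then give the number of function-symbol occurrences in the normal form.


1. (k (f (m (s) (s) (s)) (t (q))) (q))  →  (f (m (s) (s) (s)) (t (q)))
normal form: (f (m (s) (s) (s)) (t (q)))

size = 7


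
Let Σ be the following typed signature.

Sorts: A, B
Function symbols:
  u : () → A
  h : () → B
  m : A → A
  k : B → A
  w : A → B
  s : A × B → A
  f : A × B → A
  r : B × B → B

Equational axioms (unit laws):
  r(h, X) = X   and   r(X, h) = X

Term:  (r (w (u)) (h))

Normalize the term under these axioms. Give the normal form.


1. (r (w (u)) (h))  →  (w (u))

normal form = (w (u))


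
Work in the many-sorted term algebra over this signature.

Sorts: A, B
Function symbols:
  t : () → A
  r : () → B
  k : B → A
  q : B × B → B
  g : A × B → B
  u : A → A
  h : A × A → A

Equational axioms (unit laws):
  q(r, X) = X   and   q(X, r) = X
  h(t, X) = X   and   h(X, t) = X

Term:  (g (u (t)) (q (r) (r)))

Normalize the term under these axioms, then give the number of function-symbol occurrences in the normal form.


1. (g (u (t)) (q (r) (r)))  →  (g (u (t)) (r))
normal form: (g (u (t)) (r))

size = 4


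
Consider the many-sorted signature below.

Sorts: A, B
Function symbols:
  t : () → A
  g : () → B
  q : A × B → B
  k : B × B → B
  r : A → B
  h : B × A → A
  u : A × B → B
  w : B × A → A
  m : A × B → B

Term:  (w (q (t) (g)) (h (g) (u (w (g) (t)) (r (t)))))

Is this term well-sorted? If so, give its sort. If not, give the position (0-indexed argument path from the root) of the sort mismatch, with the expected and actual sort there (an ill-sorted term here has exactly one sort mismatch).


    (t) : A
    (g) : B
  (q (t) (g)) : B
    (g) : B
        (g) : B
        (t) : A
      (w (g) (t)) : A
        (t) : A
      (r (t)) : B
    (u (w (g) (t)) (r (t))) : B
  (h (g) (u (w (g) (t)) (r (t)))) : ✗ arg 1 at [1, 1] has sort B, expected A

ill-sorted at position [1, 1]: expected A, got B


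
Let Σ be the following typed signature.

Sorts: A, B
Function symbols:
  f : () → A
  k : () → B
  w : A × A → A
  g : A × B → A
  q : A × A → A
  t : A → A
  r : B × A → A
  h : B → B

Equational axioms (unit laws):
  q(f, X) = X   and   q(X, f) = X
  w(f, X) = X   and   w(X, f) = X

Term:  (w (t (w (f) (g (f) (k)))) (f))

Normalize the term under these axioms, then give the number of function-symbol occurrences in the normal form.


1. (w (t (w (f) (g (f) (k)))) (f))  →  (t (w (f) (g (f) (k))))
2. (t (w (f) (g (f) (k))))  →  (t (g (f) (k)))
normal form: (t (g (f) (k)))

size = 4


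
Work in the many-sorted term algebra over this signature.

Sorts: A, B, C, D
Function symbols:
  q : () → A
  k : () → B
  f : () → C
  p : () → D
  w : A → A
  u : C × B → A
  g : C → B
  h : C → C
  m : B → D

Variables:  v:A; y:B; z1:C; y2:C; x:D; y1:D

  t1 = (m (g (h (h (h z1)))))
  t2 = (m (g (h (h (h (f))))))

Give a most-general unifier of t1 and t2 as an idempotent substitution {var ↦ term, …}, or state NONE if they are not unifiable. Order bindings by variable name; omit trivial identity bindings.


{z1 ↦ (f)}
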